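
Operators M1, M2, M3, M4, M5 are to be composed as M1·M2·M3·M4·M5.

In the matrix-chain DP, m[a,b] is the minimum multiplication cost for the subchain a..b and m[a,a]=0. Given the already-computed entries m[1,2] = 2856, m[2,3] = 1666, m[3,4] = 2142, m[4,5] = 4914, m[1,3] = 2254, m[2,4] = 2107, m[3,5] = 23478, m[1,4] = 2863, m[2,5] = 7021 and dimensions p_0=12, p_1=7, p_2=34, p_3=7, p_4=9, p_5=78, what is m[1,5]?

m[1,5] = min over k∈[1,4] of m[1,k]+m[k+1,5]+p_{0}·p_k·p_{5}.
k=1: 0 + 7021 + 12·7·78 = 13573; k=2: 2856 + 23478 + 12·34·78 = 58158; k=3: 2254 + 4914 + 12·7·78 = 13720; k=4: 2863 + 0 + 12·9·78 = 11287.
Minimum: 11287 at k=4.

11287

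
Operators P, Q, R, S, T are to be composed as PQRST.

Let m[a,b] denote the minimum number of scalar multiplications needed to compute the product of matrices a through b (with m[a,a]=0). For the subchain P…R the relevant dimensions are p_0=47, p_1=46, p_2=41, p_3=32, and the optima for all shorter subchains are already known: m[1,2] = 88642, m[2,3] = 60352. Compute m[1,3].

m[1,3] = min over k∈[1,2] of m[1,k]+m[k+1,3]+p_{0}·p_k·p_{3}.
k=1: 0 + 60352 + 47·46·32 = 129536; k=2: 88642 + 0 + 47·41·32 = 150306.
Minimum: 129536 at k=1.

129536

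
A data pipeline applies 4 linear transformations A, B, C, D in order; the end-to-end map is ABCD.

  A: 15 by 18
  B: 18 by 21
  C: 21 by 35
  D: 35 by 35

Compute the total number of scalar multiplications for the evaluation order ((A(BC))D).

(BC): 18×21 by 21×35 → 18×35, cost 18·21·35 = 13230
(A(BC)): 15×18 by 18×35 → 15×35, cost 15·18·35 = 9450; cumulative 22680
((A(BC))D): 15×35 by 35×35 → 15×35, cost 15·35·35 = 18375; cumulative 41055
Total: 41055 scalar multiplications.

41055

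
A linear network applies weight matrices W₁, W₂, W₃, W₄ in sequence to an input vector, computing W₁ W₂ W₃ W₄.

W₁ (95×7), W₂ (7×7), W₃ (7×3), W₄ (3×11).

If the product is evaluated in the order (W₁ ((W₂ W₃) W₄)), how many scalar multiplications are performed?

7693

(W₂ W₃): 7×7 by 7×3 → 7×3, cost 7·7·3 = 147
((W₂ W₃) W₄): 7×3 by 3×11 → 7×11, cost 7·3·11 = 231; cumulative 378
(W₁ ((W₂ W₃) W₄)): 95×7 by 7×11 → 95×11, cost 95·7·11 = 7315; cumulative 7693
Total: 7693 scalar multiplications.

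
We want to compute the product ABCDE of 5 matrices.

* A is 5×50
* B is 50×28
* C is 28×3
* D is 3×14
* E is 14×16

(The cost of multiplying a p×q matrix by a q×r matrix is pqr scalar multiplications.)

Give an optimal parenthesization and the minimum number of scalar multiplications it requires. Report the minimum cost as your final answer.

Adjacent pairs: AB = 5·50·28 = 7000; BC = 50·28·3 = 4200; CD = 28·3·14 = 1176; DE = 3·14·16 = 672.
Length 3: A..C: k=1: 0+4200+5·50·3=4950; k=2: 7000+0+5·28·3=7420 → min 4950 | B..D: k=2: 0+1176+50·28·14=20776; k=3: 4200+0+50·3·14=6300 → min 6300 | C..E: k=3: 0+672+28·3·16=2016; k=4: 1176+0+28·14·16=7448 → min 2016.
Length 4: A..D: k=1: 0+6300+5·50·14=9800; k=2: 7000+1176+5·28·14=10136; k=3: 4950+0+5·3·14=5160 → min 5160 | B..E: k=2: 0+2016+50·28·16=24416; k=3: 4200+672+50·3·16=7272; k=4: 6300+0+50·14·16=17500 → min 7272.
Length 5: A..E: k=1: 0+7272+5·50·16=11272; k=2: 7000+2016+5·28·16=11256; k=3: 4950+672+5·3·16=5862; k=4: 5160+0+5·14·16=6280 → min 5862.
Optimal parenthesization: ((A(BC))(DE)) with cost 5862.

5862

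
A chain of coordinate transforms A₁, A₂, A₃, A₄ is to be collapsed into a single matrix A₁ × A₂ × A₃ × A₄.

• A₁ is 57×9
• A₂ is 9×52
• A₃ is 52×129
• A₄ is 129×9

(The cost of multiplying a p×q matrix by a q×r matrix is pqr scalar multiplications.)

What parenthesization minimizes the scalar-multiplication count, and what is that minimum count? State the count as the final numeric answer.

69201

Adjacent pairs: A₁A₂ = 57·9·52 = 26676; A₂A₃ = 9·52·129 = 60372; A₃A₄ = 52·129·9 = 60372.
Length 3: A₁..A₃: k=1: 0+60372+57·9·129=126549; k=2: 26676+0+57·52·129=409032 → min 126549 | A₂..A₄: k=2: 0+60372+9·52·9=64584; k=3: 60372+0+9·129·9=70821 → min 64584.
Length 4: A₁..A₄: k=1: 0+64584+57·9·9=69201; k=2: 26676+60372+57·52·9=113724; k=3: 126549+0+57·129·9=192726 → min 69201.
Optimal parenthesization: (A₁ × (A₂ × (A₃ × A₄))) with cost 69201.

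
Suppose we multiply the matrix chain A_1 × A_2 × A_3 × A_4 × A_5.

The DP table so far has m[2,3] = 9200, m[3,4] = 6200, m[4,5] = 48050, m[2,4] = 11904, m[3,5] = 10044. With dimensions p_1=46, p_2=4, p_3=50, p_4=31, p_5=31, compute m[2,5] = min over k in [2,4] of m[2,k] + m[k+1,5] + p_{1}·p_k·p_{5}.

15748

m[2,5] = min over k∈[2,4] of m[2,k]+m[k+1,5]+p_{1}·p_k·p_{5}.
k=2: 0 + 10044 + 46·4·31 = 15748; k=3: 9200 + 48050 + 46·50·31 = 128550; k=4: 11904 + 0 + 46·31·31 = 56110.
Minimum: 15748 at k=2.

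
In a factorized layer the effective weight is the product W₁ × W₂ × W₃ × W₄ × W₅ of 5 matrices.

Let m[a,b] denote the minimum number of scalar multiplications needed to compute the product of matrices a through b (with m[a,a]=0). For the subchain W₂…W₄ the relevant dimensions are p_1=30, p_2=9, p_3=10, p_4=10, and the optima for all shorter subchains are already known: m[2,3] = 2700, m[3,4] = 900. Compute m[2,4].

3600

m[2,4] = min over k∈[2,3] of m[2,k]+m[k+1,4]+p_{1}·p_k·p_{4}.
k=2: 0 + 900 + 30·9·10 = 3600; k=3: 2700 + 0 + 30·10·10 = 5700.
Minimum: 3600 at k=2.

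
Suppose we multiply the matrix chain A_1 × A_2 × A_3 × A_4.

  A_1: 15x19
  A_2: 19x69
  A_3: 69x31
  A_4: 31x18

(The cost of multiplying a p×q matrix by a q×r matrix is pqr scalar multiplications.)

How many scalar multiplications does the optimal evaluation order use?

Adjacent pairs: A_1A_2 = 15·19·69 = 19665; A_2A_3 = 19·69·31 = 40641; A_3A_4 = 69·31·18 = 38502.
Length 3: A_1..A_3: k=1: 0+40641+15·19·31=49476; k=2: 19665+0+15·69·31=51750 → min 49476 | A_2..A_4: k=2: 0+38502+19·69·18=62100; k=3: 40641+0+19·31·18=51243 → min 51243.
Length 4: A_1..A_4: k=1: 0+51243+15·19·18=56373; k=2: 19665+38502+15·69·18=76797; k=3: 49476+0+15·31·18=57846 → min 56373.
Optimal order: (A_1 × ((A_2 × A_3) × A_4)) with cost 56373.

56373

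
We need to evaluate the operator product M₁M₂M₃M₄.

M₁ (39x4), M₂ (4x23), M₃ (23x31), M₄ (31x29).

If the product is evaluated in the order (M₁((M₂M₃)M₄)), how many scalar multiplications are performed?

(M₂M₃): 4×23 by 23×31 → 4×31, cost 4·23·31 = 2852
((M₂M₃)M₄): 4×31 by 31×29 → 4×29, cost 4·31·29 = 3596; cumulative 6448
(M₁((M₂M₃)M₄)): 39×4 by 4×29 → 39×29, cost 39·4·29 = 4524; cumulative 10972
Total: 10972 scalar multiplications.

10972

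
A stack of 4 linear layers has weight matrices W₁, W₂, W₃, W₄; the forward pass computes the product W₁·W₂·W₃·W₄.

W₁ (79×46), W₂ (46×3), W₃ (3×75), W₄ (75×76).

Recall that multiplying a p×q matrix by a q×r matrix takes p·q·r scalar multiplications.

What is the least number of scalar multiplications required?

46014

Adjacent pairs: W₁W₂ = 79·46·3 = 10902; W₂W₃ = 46·3·75 = 10350; W₃W₄ = 3·75·76 = 17100.
Length 3: W₁..W₃: k=1: 0+10350+79·46·75=282900; k=2: 10902+0+79·3·75=28677 → min 28677 | W₂..W₄: k=2: 0+17100+46·3·76=27588; k=3: 10350+0+46·75·76=272550 → min 27588.
Length 4: W₁..W₄: k=1: 0+27588+79·46·76=303772; k=2: 10902+17100+79·3·76=46014; k=3: 28677+0+79·75·76=478977 → min 46014.
Optimal order: ((W₁·W₂)·(W₃·W₄)) with cost 46014.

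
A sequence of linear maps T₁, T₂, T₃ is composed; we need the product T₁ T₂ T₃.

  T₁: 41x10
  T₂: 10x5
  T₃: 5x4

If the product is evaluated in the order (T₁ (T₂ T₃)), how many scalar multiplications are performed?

(T₂ T₃): 10×5 by 5×4 → 10×4, cost 10·5·4 = 200
(T₁ (T₂ T₃)): 41×10 by 10×4 → 41×4, cost 41·10·4 = 1640; cumulative 1840
Total: 1840 scalar multiplications.

1840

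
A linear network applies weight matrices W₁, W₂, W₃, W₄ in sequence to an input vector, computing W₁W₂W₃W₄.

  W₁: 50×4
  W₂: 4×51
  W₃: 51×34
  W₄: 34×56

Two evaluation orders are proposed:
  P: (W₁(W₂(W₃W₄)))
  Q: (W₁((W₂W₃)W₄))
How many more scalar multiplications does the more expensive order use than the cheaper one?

93976

Order P = (W₁(W₂(W₃W₄))): (W₃W₄): 51×34 by 34×56 → 51×56, cost 51·34·56 = 97104; (W₂(W₃W₄)): 4×51 by 51×56 → 4×56, cost 4·51·56 = 11424; cumulative 108528; (W₁(W₂(W₃W₄))): 50×4 by 4×56 → 50×56, cost 50·4·56 = 11200; cumulative 119728. Total 119728.
Order Q = (W₁((W₂W₃)W₄)): (W₂W₃): 4×51 by 51×34 → 4×34, cost 4·51·34 = 6936; ((W₂W₃)W₄): 4×34 by 34×56 → 4×56, cost 4·34·56 = 7616; cumulative 14552; (W₁((W₂W₃)W₄)): 50×4 by 4×56 → 50×56, cost 50·4·56 = 11200; cumulative 25752. Total 25752.
Difference: |119728 − 25752| = 93976.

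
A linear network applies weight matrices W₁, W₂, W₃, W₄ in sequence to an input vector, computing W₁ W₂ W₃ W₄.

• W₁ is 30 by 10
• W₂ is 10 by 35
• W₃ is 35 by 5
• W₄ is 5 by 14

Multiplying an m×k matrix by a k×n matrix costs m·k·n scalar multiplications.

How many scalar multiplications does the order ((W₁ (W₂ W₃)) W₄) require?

5350

(W₂ W₃): 10×35 by 35×5 → 10×5, cost 10·35·5 = 1750
(W₁ (W₂ W₃)): 30×10 by 10×5 → 30×5, cost 30·10·5 = 1500; cumulative 3250
((W₁ (W₂ W₃)) W₄): 30×5 by 5×14 → 30×14, cost 30·5·14 = 2100; cumulative 5350
Total: 5350 scalar multiplications.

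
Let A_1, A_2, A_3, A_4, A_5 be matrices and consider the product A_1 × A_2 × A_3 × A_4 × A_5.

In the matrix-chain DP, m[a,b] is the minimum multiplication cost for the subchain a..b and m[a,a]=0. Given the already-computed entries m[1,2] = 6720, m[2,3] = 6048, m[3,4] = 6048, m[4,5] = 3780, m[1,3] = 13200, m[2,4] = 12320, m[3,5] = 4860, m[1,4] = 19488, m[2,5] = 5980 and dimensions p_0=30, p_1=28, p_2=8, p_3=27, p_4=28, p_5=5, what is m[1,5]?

10180

m[1,5] = min over k∈[1,4] of m[1,k]+m[k+1,5]+p_{0}·p_k·p_{5}.
k=1: 0 + 5980 + 30·28·5 = 10180; k=2: 6720 + 4860 + 30·8·5 = 12780; k=3: 13200 + 3780 + 30·27·5 = 21030; k=4: 19488 + 0 + 30·28·5 = 23688.
Minimum: 10180 at k=1.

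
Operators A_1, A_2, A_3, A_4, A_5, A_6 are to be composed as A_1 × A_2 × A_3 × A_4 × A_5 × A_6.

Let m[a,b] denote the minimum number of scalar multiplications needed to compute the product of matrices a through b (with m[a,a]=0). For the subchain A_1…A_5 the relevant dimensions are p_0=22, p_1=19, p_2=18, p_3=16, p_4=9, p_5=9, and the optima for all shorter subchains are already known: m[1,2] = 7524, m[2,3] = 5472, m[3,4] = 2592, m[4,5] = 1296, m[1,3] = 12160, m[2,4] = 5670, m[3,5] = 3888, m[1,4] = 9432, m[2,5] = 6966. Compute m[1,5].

10728

m[1,5] = min over k∈[1,4] of m[1,k]+m[k+1,5]+p_{0}·p_k·p_{5}.
k=1: 0 + 6966 + 22·19·9 = 10728; k=2: 7524 + 3888 + 22·18·9 = 14976; k=3: 12160 + 1296 + 22·16·9 = 16624; k=4: 9432 + 0 + 22·9·9 = 11214.
Minimum: 10728 at k=1.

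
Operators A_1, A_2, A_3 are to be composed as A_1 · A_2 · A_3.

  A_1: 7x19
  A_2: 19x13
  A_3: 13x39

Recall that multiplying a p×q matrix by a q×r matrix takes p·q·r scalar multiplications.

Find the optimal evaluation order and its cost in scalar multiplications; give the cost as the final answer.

5278

(A_1 · (A_2 · A_3)): cost 14820.
((A_1 · A_2) · A_3): cost 5278.
Optimal: ((A_1 · A_2) · A_3) with cost 5278.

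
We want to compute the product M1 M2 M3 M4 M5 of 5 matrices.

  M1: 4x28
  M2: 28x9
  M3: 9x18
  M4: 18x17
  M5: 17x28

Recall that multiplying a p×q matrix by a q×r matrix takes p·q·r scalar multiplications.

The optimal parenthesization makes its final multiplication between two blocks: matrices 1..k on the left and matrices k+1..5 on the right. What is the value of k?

4

Adjacent pairs: M1M2 = 4·28·9 = 1008; M2M3 = 28·9·18 = 4536; M3M4 = 9·18·17 = 2754; M4M5 = 18·17·28 = 8568.
Length 3: M1..M3: k=1: 0+4536+4·28·18=6552; k=2: 1008+0+4·9·18=1656 → min 1656 | M2..M4: k=2: 0+2754+28·9·17=7038; k=3: 4536+0+28·18·17=13104 → min 7038 | M3..M5: k=3: 0+8568+9·18·28=13104; k=4: 2754+0+9·17·28=7038 → min 7038.
Length 4: M1..M4: k=1: 0+7038+4·28·17=8942; k=2: 1008+2754+4·9·17=4374; k=3: 1656+0+4·18·17=2880 → min 2880 | M2..M5: k=2: 0+7038+28·9·28=14094; k=3: 4536+8568+28·18·28=27216; k=4: 7038+0+28·17·28=20366 → min 14094.
Top-level splits: k=1: (M1..M1)·(M2..M5) → 0+14094+4·28·28 = 17230; k=2: (M1..M2)·(M3..M5) → 1008+7038+4·9·28 = 9054; k=3: (M1..M3)·(M4..M5) → 1656+8568+4·18·28 = 12240; k=4: (M1..M4)·(M5..M5) → 2880+0+4·17·28 = 4784.
Best split is after M4, i.e. k = 4.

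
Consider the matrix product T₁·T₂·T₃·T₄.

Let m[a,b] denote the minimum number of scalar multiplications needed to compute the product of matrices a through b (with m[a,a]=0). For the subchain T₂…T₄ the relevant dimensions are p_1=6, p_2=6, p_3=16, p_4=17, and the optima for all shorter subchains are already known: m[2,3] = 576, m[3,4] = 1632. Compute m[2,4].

m[2,4] = min over k∈[2,3] of m[2,k]+m[k+1,4]+p_{1}·p_k·p_{4}.
k=2: 0 + 1632 + 6·6·17 = 2244; k=3: 576 + 0 + 6·16·17 = 2208.
Minimum: 2208 at k=3.

2208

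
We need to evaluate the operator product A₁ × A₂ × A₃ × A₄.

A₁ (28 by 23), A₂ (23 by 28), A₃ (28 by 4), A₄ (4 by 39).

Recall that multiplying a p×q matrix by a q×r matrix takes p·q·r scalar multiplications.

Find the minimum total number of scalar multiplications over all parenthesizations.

9520

Adjacent pairs: A₁A₂ = 28·23·28 = 18032; A₂A₃ = 23·28·4 = 2576; A₃A₄ = 28·4·39 = 4368.
Length 3: A₁..A₃: k=1: 0+2576+28·23·4=5152; k=2: 18032+0+28·28·4=21168 → min 5152 | A₂..A₄: k=2: 0+4368+23·28·39=29484; k=3: 2576+0+23·4·39=6164 → min 6164.
Length 4: A₁..A₄: k=1: 0+6164+28·23·39=31280; k=2: 18032+4368+28·28·39=52976; k=3: 5152+0+28·4·39=9520 → min 9520.
Optimal order: ((A₁ × (A₂ × A₃)) × A₄) with cost 9520.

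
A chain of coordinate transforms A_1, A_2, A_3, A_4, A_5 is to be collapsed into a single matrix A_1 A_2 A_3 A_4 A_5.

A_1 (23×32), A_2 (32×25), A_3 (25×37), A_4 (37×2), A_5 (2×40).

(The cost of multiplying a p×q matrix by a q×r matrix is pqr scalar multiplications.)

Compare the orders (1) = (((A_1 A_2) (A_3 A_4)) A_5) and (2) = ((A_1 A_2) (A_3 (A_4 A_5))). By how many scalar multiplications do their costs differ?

Order (1) = (((A_1 A_2) (A_3 A_4)) A_5): (A_1 A_2): 23×32 by 32×25 → 23×25, cost 23·32·25 = 18400; (A_3 A_4): 25×37 by 37×2 → 25×2, cost 25·37·2 = 1850; ((A_1 A_2) (A_3 A_4)): 23×25 by 25×2 → 23×2, cost 23·25·2 = 1150; cumulative 21400; (((A_1 A_2) (A_3 A_4)) A_5): 23×2 by 2×40 → 23×40, cost 23·2·40 = 1840; cumulative 23240. Total 23240.
Order (2) = ((A_1 A_2) (A_3 (A_4 A_5))): (A_1 A_2): 23×32 by 32×25 → 23×25, cost 23·32·25 = 18400; (A_4 A_5): 37×2 by 2×40 → 37×40, cost 37·2·40 = 2960; (A_3 (A_4 A_5)): 25×37 by 37×40 → 25×40, cost 25·37·40 = 37000; cumulative 39960; ((A_1 A_2) (A_3 (A_4 A_5))): 23×25 by 25×40 → 23×40, cost 23·25·40 = 23000; cumulative 81360. Total 81360.
Difference: |23240 − 81360| = 58120.

58120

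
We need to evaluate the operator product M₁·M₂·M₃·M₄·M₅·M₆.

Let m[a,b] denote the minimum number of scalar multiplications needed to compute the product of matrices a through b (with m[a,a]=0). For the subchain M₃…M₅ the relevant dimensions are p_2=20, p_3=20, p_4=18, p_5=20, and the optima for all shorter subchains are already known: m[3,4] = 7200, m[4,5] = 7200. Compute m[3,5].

m[3,5] = min over k∈[3,4] of m[3,k]+m[k+1,5]+p_{2}·p_k·p_{5}.
k=3: 0 + 7200 + 20·20·20 = 15200; k=4: 7200 + 0 + 20·18·20 = 14400.
Minimum: 14400 at k=4.

14400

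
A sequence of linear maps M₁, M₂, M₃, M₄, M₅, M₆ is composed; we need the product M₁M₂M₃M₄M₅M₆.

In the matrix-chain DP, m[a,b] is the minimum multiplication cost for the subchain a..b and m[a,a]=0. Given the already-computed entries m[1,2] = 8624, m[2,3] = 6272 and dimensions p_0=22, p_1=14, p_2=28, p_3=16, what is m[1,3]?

m[1,3] = min over k∈[1,2] of m[1,k]+m[k+1,3]+p_{0}·p_k·p_{3}.
k=1: 0 + 6272 + 22·14·16 = 11200; k=2: 8624 + 0 + 22·28·16 = 18480.
Minimum: 11200 at k=1.

11200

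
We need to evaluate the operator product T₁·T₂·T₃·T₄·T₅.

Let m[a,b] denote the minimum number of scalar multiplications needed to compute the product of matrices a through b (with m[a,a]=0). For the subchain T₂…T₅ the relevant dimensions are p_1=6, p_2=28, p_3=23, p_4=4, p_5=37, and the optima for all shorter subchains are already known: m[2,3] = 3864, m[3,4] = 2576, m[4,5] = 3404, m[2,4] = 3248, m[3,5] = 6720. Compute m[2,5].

m[2,5] = min over k∈[2,4] of m[2,k]+m[k+1,5]+p_{1}·p_k·p_{5}.
k=2: 0 + 6720 + 6·28·37 = 12936; k=3: 3864 + 3404 + 6·23·37 = 12374; k=4: 3248 + 0 + 6·4·37 = 4136.
Minimum: 4136 at k=4.

4136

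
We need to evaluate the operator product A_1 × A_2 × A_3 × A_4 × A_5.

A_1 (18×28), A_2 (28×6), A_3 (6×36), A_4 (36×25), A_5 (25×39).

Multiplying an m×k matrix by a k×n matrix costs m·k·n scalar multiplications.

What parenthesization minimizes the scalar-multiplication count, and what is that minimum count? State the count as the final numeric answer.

Adjacent pairs: A_1A_2 = 18·28·6 = 3024; A_2A_3 = 28·6·36 = 6048; A_3A_4 = 6·36·25 = 5400; A_4A_5 = 36·25·39 = 35100.
Length 3: A_1..A_3: k=1: 0+6048+18·28·36=24192; k=2: 3024+0+18·6·36=6912 → min 6912 | A_2..A_4: k=2: 0+5400+28·6·25=9600; k=3: 6048+0+28·36·25=31248 → min 9600 | A_3..A_5: k=3: 0+35100+6·36·39=43524; k=4: 5400+0+6·25·39=11250 → min 11250.
Length 4: A_1..A_4: k=1: 0+9600+18·28·25=22200; k=2: 3024+5400+18·6·25=11124; k=3: 6912+0+18·36·25=23112 → min 11124 | A_2..A_5: k=2: 0+11250+28·6·39=17802; k=3: 6048+35100+28·36·39=80460; k=4: 9600+0+28·25·39=36900 → min 17802.
Length 5: A_1..A_5: k=1: 0+17802+18·28·39=37458; k=2: 3024+11250+18·6·39=18486; k=3: 6912+35100+18·36·39=67284; k=4: 11124+0+18·25·39=28674 → min 18486.
Optimal parenthesization: ((A_1 × A_2) × ((A_3 × A_4) × A_5)) with cost 18486.

18486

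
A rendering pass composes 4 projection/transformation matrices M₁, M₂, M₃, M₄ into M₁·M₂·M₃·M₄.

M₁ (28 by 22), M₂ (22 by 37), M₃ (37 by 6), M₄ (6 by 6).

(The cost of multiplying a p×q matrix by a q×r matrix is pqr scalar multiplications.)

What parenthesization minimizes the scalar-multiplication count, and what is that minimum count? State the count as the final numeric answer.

Adjacent pairs: M₁M₂ = 28·22·37 = 22792; M₂M₃ = 22·37·6 = 4884; M₃M₄ = 37·6·6 = 1332.
Length 3: M₁..M₃: k=1: 0+4884+28·22·6=8580; k=2: 22792+0+28·37·6=29008 → min 8580 | M₂..M₄: k=2: 0+1332+22·37·6=6216; k=3: 4884+0+22·6·6=5676 → min 5676.
Length 4: M₁..M₄: k=1: 0+5676+28·22·6=9372; k=2: 22792+1332+28·37·6=30340; k=3: 8580+0+28·6·6=9588 → min 9372.
Optimal parenthesization: (M₁·((M₂·M₃)·M₄)) with cost 9372.

9372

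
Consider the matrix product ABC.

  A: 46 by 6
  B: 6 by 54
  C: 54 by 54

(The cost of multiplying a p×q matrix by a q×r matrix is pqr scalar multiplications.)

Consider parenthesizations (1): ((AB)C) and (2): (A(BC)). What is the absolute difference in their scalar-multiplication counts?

116640

Order (1) = ((AB)C): (AB): 46×6 by 6×54 → 46×54, cost 46·6·54 = 14904; ((AB)C): 46×54 by 54×54 → 46×54, cost 46·54·54 = 134136; cumulative 149040. Total 149040.
Order (2) = (A(BC)): (BC): 6×54 by 54×54 → 6×54, cost 6·54·54 = 17496; (A(BC)): 46×6 by 6×54 → 46×54, cost 46·6·54 = 14904; cumulative 32400. Total 32400.
Difference: |149040 − 32400| = 116640.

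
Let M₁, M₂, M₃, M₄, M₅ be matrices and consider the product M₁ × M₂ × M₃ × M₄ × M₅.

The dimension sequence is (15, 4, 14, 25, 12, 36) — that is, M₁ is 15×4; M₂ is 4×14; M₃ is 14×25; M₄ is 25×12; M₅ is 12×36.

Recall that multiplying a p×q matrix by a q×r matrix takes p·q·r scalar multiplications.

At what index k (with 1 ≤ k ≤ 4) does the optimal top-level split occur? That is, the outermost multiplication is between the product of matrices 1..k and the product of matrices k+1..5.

Adjacent pairs: M₁M₂ = 15·4·14 = 840; M₂M₃ = 4·14·25 = 1400; M₃M₄ = 14·25·12 = 4200; M₄M₅ = 25·12·36 = 10800.
Length 3: M₁..M₃: k=1: 0+1400+15·4·25=2900; k=2: 840+0+15·14·25=6090 → min 2900 | M₂..M₄: k=2: 0+4200+4·14·12=4872; k=3: 1400+0+4·25·12=2600 → min 2600 | M₃..M₅: k=3: 0+10800+14·25·36=23400; k=4: 4200+0+14·12·36=10248 → min 10248.
Length 4: M₁..M₄: k=1: 0+2600+15·4·12=3320; k=2: 840+4200+15·14·12=7560; k=3: 2900+0+15·25·12=7400 → min 3320 | M₂..M₅: k=2: 0+10248+4·14·36=12264; k=3: 1400+10800+4·25·36=15800; k=4: 2600+0+4·12·36=4328 → min 4328.
Top-level splits: k=1: (M₁..M₁)·(M₂..M₅) → 0+4328+15·4·36 = 6488; k=2: (M₁..M₂)·(M₃..M₅) → 840+10248+15·14·36 = 18648; k=3: (M₁..M₃)·(M₄..M₅) → 2900+10800+15·25·36 = 27200; k=4: (M₁..M₄)·(M₅..M₅) → 3320+0+15·12·36 = 9800.
Best split is after M₁, i.e. k = 1.

1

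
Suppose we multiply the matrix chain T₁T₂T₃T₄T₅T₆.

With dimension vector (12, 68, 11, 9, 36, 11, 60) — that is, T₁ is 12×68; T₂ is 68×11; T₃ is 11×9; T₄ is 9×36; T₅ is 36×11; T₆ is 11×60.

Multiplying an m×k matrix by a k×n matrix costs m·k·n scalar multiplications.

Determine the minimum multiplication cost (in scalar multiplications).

22836

Adjacent pairs: T₁T₂ = 12·68·11 = 8976; T₂T₃ = 68·11·9 = 6732; T₃T₄ = 11·9·36 = 3564; T₄T₅ = 9·36·11 = 3564; T₅T₆ = 36·11·60 = 23760.
Length 3: T₁..T₃: k=1: 0+6732+12·68·9=14076; k=2: 8976+0+12·11·9=10164 → min 10164 | T₂..T₄: k=2: 0+3564+68·11·36=30492; k=3: 6732+0+68·9·36=28764 → min 28764 | T₃..T₅: k=3: 0+3564+11·9·11=4653; k=4: 3564+0+11·36·11=7920 → min 4653 | T₄..T₆: k=4: 0+23760+9·36·60=43200; k=5: 3564+0+9·11·60=9504 → min 9504.
Length 4: T₁..T₄: k=1: 0+28764+12·68·36=58140; k=2: 8976+3564+12·11·36=17292; k=3: 10164+0+12·9·36=14052 → min 14052 | T₂..T₅: k=2: 0+4653+68·11·11=12881; k=3: 6732+3564+68·9·11=17028; k=4: 28764+0+68·36·11=55692 → min 12881 | T₃..T₆: k=3: 0+9504+11·9·60=15444; k=4: 3564+23760+11·36·60=51084; k=5: 4653+0+11·11·60=11913 → min 11913.
Length 5: T₁..T₅: k=1: 0+12881+12·68·11=21857; k=2: 8976+4653+12·11·11=15081; k=3: 10164+3564+12·9·11=14916; k=4: 14052+0+12·36·11=18804 → min 14916 | T₂..T₆: k=2: 0+11913+68·11·60=56793; k=3: 6732+9504+68·9·60=52956; k=4: 28764+23760+68·36·60=199404; k=5: 12881+0+68·11·60=57761 → min 52956.
Length 6: T₁..T₆: k=1: 0+52956+12·68·60=101916; k=2: 8976+11913+12·11·60=28809; k=3: 10164+9504+12·9·60=26148; k=4: 14052+23760+12·36·60=63732; k=5: 14916+0+12·11·60=22836 → min 22836.
Optimal order: ((((T₁T₂)T₃)(T₄T₅))T₆) with cost 22836.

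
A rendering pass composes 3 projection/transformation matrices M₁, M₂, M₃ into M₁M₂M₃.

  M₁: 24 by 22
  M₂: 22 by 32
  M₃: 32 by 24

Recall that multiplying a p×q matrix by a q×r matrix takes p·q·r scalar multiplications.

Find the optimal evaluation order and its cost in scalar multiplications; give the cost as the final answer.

29568

(M₁(M₂M₃)): cost 29568.
((M₁M₂)M₃): cost 35328.
Optimal: (M₁(M₂M₃)) with cost 29568.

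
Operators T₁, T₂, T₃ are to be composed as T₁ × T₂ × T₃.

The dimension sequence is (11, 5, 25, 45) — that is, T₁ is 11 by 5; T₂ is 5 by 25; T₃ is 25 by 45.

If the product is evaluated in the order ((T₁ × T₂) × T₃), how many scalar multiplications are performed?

(T₁ × T₂): 11×5 by 5×25 → 11×25, cost 11·5·25 = 1375
((T₁ × T₂) × T₃): 11×25 by 25×45 → 11×45, cost 11·25·45 = 12375; cumulative 13750
Total: 13750 scalar multiplications.

13750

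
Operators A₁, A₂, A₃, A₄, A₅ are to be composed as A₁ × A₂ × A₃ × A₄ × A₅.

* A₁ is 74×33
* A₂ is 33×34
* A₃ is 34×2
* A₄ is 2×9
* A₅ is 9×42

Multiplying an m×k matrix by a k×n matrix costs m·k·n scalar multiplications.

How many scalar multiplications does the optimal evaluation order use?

Adjacent pairs: A₁A₂ = 74·33·34 = 83028; A₂A₃ = 33·34·2 = 2244; A₃A₄ = 34·2·9 = 612; A₄A₅ = 2·9·42 = 756.
Length 3: A₁..A₃: k=1: 0+2244+74·33·2=7128; k=2: 83028+0+74·34·2=88060 → min 7128 | A₂..A₄: k=2: 0+612+33·34·9=10710; k=3: 2244+0+33·2·9=2838 → min 2838 | A₃..A₅: k=3: 0+756+34·2·42=3612; k=4: 612+0+34·9·42=13464 → min 3612.
Length 4: A₁..A₄: k=1: 0+2838+74·33·9=24816; k=2: 83028+612+74·34·9=106284; k=3: 7128+0+74·2·9=8460 → min 8460 | A₂..A₅: k=2: 0+3612+33·34·42=50736; k=3: 2244+756+33·2·42=5772; k=4: 2838+0+33·9·42=15312 → min 5772.
Length 5: A₁..A₅: k=1: 0+5772+74·33·42=108336; k=2: 83028+3612+74·34·42=192312; k=3: 7128+756+74·2·42=14100; k=4: 8460+0+74·9·42=36432 → min 14100.
Optimal order: ((A₁ × (A₂ × A₃)) × (A₄ × A₅)) with cost 14100.

14100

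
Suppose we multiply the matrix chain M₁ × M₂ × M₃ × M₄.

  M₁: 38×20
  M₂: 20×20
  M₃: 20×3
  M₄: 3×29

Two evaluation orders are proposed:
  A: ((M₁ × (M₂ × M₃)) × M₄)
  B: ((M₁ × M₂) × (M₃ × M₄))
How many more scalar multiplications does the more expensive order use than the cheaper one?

Order A = ((M₁ × (M₂ × M₃)) × M₄): (M₂ × M₃): 20×20 by 20×3 → 20×3, cost 20·20·3 = 1200; (M₁ × (M₂ × M₃)): 38×20 by 20×3 → 38×3, cost 38·20·3 = 2280; cumulative 3480; ((M₁ × (M₂ × M₃)) × M₄): 38×3 by 3×29 → 38×29, cost 38·3·29 = 3306; cumulative 6786. Total 6786.
Order B = ((M₁ × M₂) × (M₃ × M₄)): (M₁ × M₂): 38×20 by 20×20 → 38×20, cost 38·20·20 = 15200; (M₃ × M₄): 20×3 by 3×29 → 20×29, cost 20·3·29 = 1740; ((M₁ × M₂) × (M₃ × M₄)): 38×20 by 20×29 → 38×29, cost 38·20·29 = 22040; cumulative 38980. Total 38980.
Difference: |6786 − 38980| = 32194.

32194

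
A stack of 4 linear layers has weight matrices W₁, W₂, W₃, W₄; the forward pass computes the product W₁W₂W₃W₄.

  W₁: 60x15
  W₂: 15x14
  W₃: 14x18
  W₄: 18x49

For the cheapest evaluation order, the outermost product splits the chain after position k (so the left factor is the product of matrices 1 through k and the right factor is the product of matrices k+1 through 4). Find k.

Adjacent pairs: W₁W₂ = 60·15·14 = 12600; W₂W₃ = 15·14·18 = 3780; W₃W₄ = 14·18·49 = 12348.
Length 3: W₁..W₃: k=1: 0+3780+60·15·18=19980; k=2: 12600+0+60·14·18=27720 → min 19980 | W₂..W₄: k=2: 0+12348+15·14·49=22638; k=3: 3780+0+15·18·49=17010 → min 17010.
Top-level splits: k=1: (W₁..W₁)·(W₂..W₄) → 0+17010+60·15·49 = 61110; k=2: (W₁..W₂)·(W₃..W₄) → 12600+12348+60·14·49 = 66108; k=3: (W₁..W₃)·(W₄..W₄) → 19980+0+60·18·49 = 72900.
Best split is after W₁, i.e. k = 1.

1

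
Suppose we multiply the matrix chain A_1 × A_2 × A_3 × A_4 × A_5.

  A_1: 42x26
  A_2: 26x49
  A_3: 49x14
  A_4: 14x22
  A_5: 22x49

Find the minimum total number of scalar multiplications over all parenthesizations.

77028

Adjacent pairs: A_1A_2 = 42·26·49 = 53508; A_2A_3 = 26·49·14 = 17836; A_3A_4 = 49·14·22 = 15092; A_4A_5 = 14·22·49 = 15092.
Length 3: A_1..A_3: k=1: 0+17836+42·26·14=33124; k=2: 53508+0+42·49·14=82320 → min 33124 | A_2..A_4: k=2: 0+15092+26·49·22=43120; k=3: 17836+0+26·14·22=25844 → min 25844 | A_3..A_5: k=3: 0+15092+49·14·49=48706; k=4: 15092+0+49·22·49=67914 → min 48706.
Length 4: A_1..A_4: k=1: 0+25844+42·26·22=49868; k=2: 53508+15092+42·49·22=113876; k=3: 33124+0+42·14·22=46060 → min 46060 | A_2..A_5: k=2: 0+48706+26·49·49=111132; k=3: 17836+15092+26·14·49=50764; k=4: 25844+0+26·22·49=53872 → min 50764.
Length 5: A_1..A_5: k=1: 0+50764+42·26·49=104272; k=2: 53508+48706+42·49·49=203056; k=3: 33124+15092+42·14·49=77028; k=4: 46060+0+42·22·49=91336 → min 77028.
Optimal order: ((A_1 × (A_2 × A_3)) × (A_4 × A_5)) with cost 77028.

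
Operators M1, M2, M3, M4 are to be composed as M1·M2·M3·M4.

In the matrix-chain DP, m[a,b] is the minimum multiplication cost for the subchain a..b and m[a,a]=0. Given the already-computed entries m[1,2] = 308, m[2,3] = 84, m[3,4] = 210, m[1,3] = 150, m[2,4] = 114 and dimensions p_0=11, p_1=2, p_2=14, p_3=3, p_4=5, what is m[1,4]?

224

m[1,4] = min over k∈[1,3] of m[1,k]+m[k+1,4]+p_{0}·p_k·p_{4}.
k=1: 0 + 114 + 11·2·5 = 224; k=2: 308 + 210 + 11·14·5 = 1288; k=3: 150 + 0 + 11·3·5 = 315.
Minimum: 224 at k=1.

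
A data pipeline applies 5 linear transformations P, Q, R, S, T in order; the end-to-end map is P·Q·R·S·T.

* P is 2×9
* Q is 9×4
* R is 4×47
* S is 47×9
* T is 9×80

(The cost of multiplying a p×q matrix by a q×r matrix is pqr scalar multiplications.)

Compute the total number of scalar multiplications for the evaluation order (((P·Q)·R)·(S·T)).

(P·Q): 2×9 by 9×4 → 2×4, cost 2·9·4 = 72
((P·Q)·R): 2×4 by 4×47 → 2×47, cost 2·4·47 = 376; cumulative 448
(S·T): 47×9 by 9×80 → 47×80, cost 47·9·80 = 33840
(((P·Q)·R)·(S·T)): 2×47 by 47×80 → 2×80, cost 2·47·80 = 7520; cumulative 41808
Total: 41808 scalar multiplications.

41808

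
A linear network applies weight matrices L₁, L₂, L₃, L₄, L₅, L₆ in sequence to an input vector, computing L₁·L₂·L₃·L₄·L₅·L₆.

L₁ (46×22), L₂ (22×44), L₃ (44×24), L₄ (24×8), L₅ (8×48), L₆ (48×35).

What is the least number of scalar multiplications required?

Adjacent pairs: L₁L₂ = 46·22·44 = 44528; L₂L₃ = 22·44·24 = 23232; L₃L₄ = 44·24·8 = 8448; L₄L₅ = 24·8·48 = 9216; L₅L₆ = 8·48·35 = 13440.
Length 3: L₁..L₃: k=1: 0+23232+46·22·24=47520; k=2: 44528+0+46·44·24=93104 → min 47520 | L₂..L₄: k=2: 0+8448+22·44·8=16192; k=3: 23232+0+22·24·8=27456 → min 16192 | L₃..L₅: k=3: 0+9216+44·24·48=59904; k=4: 8448+0+44·8·48=25344 → min 25344 | L₄..L₆: k=4: 0+13440+24·8·35=20160; k=5: 9216+0+24·48·35=49536 → min 20160.
Length 4: L₁..L₄: k=1: 0+16192+46·22·8=24288; k=2: 44528+8448+46·44·8=69168; k=3: 47520+0+46·24·8=56352 → min 24288 | L₂..L₅: k=2: 0+25344+22·44·48=71808; k=3: 23232+9216+22·24·48=57792; k=4: 16192+0+22·8·48=24640 → min 24640 | L₃..L₆: k=3: 0+20160+44·24·35=57120; k=4: 8448+13440+44·8·35=34208; k=5: 25344+0+44·48·35=99264 → min 34208.
Length 5: L₁..L₅: k=1: 0+24640+46·22·48=73216; k=2: 44528+25344+46·44·48=167024; k=3: 47520+9216+46·24·48=109728; k=4: 24288+0+46·8·48=41952 → min 41952 | L₂..L₆: k=2: 0+34208+22·44·35=68088; k=3: 23232+20160+22·24·35=61872; k=4: 16192+13440+22·8·35=35792; k=5: 24640+0+22·48·35=61600 → min 35792.
Length 6: L₁..L₆: k=1: 0+35792+46·22·35=71212; k=2: 44528+34208+46·44·35=149576; k=3: 47520+20160+46·24·35=106320; k=4: 24288+13440+46·8·35=50608; k=5: 41952+0+46·48·35=119232 → min 50608.
Optimal order: ((L₁·(L₂·(L₃·L₄)))·(L₅·L₆)) with cost 50608.

50608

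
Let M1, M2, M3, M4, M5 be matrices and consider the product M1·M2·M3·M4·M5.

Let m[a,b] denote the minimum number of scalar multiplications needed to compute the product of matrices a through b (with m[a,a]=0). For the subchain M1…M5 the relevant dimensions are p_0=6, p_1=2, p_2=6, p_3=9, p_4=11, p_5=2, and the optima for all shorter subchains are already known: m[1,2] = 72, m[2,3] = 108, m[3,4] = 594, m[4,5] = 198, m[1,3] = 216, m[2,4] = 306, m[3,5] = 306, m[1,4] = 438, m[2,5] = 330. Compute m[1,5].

354

m[1,5] = min over k∈[1,4] of m[1,k]+m[k+1,5]+p_{0}·p_k·p_{5}.
k=1: 0 + 330 + 6·2·2 = 354; k=2: 72 + 306 + 6·6·2 = 450; k=3: 216 + 198 + 6·9·2 = 522; k=4: 438 + 0 + 6·11·2 = 570.
Minimum: 354 at k=1.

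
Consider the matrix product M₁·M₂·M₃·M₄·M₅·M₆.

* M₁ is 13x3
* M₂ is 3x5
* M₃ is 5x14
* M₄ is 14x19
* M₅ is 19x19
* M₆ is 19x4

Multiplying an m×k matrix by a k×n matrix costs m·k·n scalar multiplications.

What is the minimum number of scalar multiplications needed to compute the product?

Adjacent pairs: M₁M₂ = 13·3·5 = 195; M₂M₃ = 3·5·14 = 210; M₃M₄ = 5·14·19 = 1330; M₄M₅ = 14·19·19 = 5054; M₅M₆ = 19·19·4 = 1444.
Length 3: M₁..M₃: k=1: 0+210+13·3·14=756; k=2: 195+0+13·5·14=1105 → min 756 | M₂..M₄: k=2: 0+1330+3·5·19=1615; k=3: 210+0+3·14·19=1008 → min 1008 | M₃..M₅: k=3: 0+5054+5·14·19=6384; k=4: 1330+0+5·19·19=3135 → min 3135 | M₄..M₆: k=4: 0+1444+14·19·4=2508; k=5: 5054+0+14·19·4=6118 → min 2508.
Length 4: M₁..M₄: k=1: 0+1008+13·3·19=1749; k=2: 195+1330+13·5·19=2760; k=3: 756+0+13·14·19=4214 → min 1749 | M₂..M₅: k=2: 0+3135+3·5·19=3420; k=3: 210+5054+3·14·19=6062; k=4: 1008+0+3·19·19=2091 → min 2091 | M₃..M₆: k=3: 0+2508+5·14·4=2788; k=4: 1330+1444+5·19·4=3154; k=5: 3135+0+5·19·4=3515 → min 2788.
Length 5: M₁..M₅: k=1: 0+2091+13·3·19=2832; k=2: 195+3135+13·5·19=4565; k=3: 756+5054+13·14·19=9268; k=4: 1749+0+13·19·19=6442 → min 2832 | M₂..M₆: k=2: 0+2788+3·5·4=2848; k=3: 210+2508+3·14·4=2886; k=4: 1008+1444+3·19·4=2680; k=5: 2091+0+3·19·4=2319 → min 2319.
Length 6: M₁..M₆: k=1: 0+2319+13·3·4=2475; k=2: 195+2788+13·5·4=3243; k=3: 756+2508+13·14·4=3992; k=4: 1749+1444+13·19·4=4181; k=5: 2832+0+13·19·4=3820 → min 2475.
Optimal order: (M₁·((((M₂·M₃)·M₄)·M₅)·M₆)) with cost 2475.

2475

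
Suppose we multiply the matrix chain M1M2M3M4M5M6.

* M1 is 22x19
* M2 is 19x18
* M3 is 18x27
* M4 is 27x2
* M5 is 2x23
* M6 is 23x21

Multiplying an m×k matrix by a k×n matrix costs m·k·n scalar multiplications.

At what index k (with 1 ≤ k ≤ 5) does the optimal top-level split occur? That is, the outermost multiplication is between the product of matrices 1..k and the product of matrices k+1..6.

4

Adjacent pairs: M1M2 = 22·19·18 = 7524; M2M3 = 19·18·27 = 9234; M3M4 = 18·27·2 = 972; M4M5 = 27·2·23 = 1242; M5M6 = 2·23·21 = 966.
Length 3: M1..M3: k=1: 0+9234+22·19·27=20520; k=2: 7524+0+22·18·27=18216 → min 18216 | M2..M4: k=2: 0+972+19·18·2=1656; k=3: 9234+0+19·27·2=10260 → min 1656 | M3..M5: k=3: 0+1242+18·27·23=12420; k=4: 972+0+18·2·23=1800 → min 1800 | M4..M6: k=4: 0+966+27·2·21=2100; k=5: 1242+0+27·23·21=14283 → min 2100.
Length 4: M1..M4: k=1: 0+1656+22·19·2=2492; k=2: 7524+972+22·18·2=9288; k=3: 18216+0+22·27·2=19404 → min 2492 | M2..M5: k=2: 0+1800+19·18·23=9666; k=3: 9234+1242+19·27·23=22275; k=4: 1656+0+19·2·23=2530 → min 2530 | M3..M6: k=3: 0+2100+18·27·21=12306; k=4: 972+966+18·2·21=2694; k=5: 1800+0+18·23·21=10494 → min 2694.
Length 5: M1..M5: k=1: 0+2530+22·19·23=12144; k=2: 7524+1800+22·18·23=18432; k=3: 18216+1242+22·27·23=33120; k=4: 2492+0+22·2·23=3504 → min 3504 | M2..M6: k=2: 0+2694+19·18·21=9876; k=3: 9234+2100+19·27·21=22107; k=4: 1656+966+19·2·21=3420; k=5: 2530+0+19·23·21=11707 → min 3420.
Top-level splits: k=1: (M1..M1)·(M2..M6) → 0+3420+22·19·21 = 12198; k=2: (M1..M2)·(M3..M6) → 7524+2694+22·18·21 = 18534; k=3: (M1..M3)·(M4..M6) → 18216+2100+22·27·21 = 32790; k=4: (M1..M4)·(M5..M6) → 2492+966+22·2·21 = 4382; k=5: (M1..M5)·(M6..M6) → 3504+0+22·23·21 = 14130.
Best split is after M4, i.e. k = 4.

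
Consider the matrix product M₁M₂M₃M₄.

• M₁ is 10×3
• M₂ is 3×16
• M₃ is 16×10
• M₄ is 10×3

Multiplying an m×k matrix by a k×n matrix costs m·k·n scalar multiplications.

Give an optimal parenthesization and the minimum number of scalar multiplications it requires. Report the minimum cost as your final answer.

660

Adjacent pairs: M₁M₂ = 10·3·16 = 480; M₂M₃ = 3·16·10 = 480; M₃M₄ = 16·10·3 = 480.
Length 3: M₁..M₃: k=1: 0+480+10·3·10=780; k=2: 480+0+10·16·10=2080 → min 780 | M₂..M₄: k=2: 0+480+3·16·3=624; k=3: 480+0+3·10·3=570 → min 570.
Length 4: M₁..M₄: k=1: 0+570+10·3·3=660; k=2: 480+480+10·16·3=1440; k=3: 780+0+10·10·3=1080 → min 660.
Optimal parenthesization: (M₁((M₂M₃)M₄)) with cost 660.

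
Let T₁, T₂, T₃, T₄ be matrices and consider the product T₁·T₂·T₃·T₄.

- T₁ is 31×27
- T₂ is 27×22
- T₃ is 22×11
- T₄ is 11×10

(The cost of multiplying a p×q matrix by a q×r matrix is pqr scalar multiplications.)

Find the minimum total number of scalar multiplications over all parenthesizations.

Adjacent pairs: T₁T₂ = 31·27·22 = 18414; T₂T₃ = 27·22·11 = 6534; T₃T₄ = 22·11·10 = 2420.
Length 3: T₁..T₃: k=1: 0+6534+31·27·11=15741; k=2: 18414+0+31·22·11=25916 → min 15741 | T₂..T₄: k=2: 0+2420+27·22·10=8360; k=3: 6534+0+27·11·10=9504 → min 8360.
Length 4: T₁..T₄: k=1: 0+8360+31·27·10=16730; k=2: 18414+2420+31·22·10=27654; k=3: 15741+0+31·11·10=19151 → min 16730.
Optimal order: (T₁·(T₂·(T₃·T₄))) with cost 16730.

16730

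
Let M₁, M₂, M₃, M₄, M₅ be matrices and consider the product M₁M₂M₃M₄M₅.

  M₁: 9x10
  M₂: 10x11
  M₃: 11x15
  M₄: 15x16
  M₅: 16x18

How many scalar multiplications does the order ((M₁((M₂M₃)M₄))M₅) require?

(M₂M₃): 10×11 by 11×15 → 10×15, cost 10·11·15 = 1650
((M₂M₃)M₄): 10×15 by 15×16 → 10×16, cost 10·15·16 = 2400; cumulative 4050
(M₁((M₂M₃)M₄)): 9×10 by 10×16 → 9×16, cost 9·10·16 = 1440; cumulative 5490
((M₁((M₂M₃)M₄))M₅): 9×16 by 16×18 → 9×18, cost 9·16·18 = 2592; cumulative 8082
Total: 8082 scalar multiplications.

8082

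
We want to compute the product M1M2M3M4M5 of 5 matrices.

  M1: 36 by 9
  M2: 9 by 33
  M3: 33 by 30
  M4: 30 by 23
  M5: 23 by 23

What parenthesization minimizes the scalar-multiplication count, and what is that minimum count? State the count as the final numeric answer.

Adjacent pairs: M1M2 = 36·9·33 = 10692; M2M3 = 9·33·30 = 8910; M3M4 = 33·30·23 = 22770; M4M5 = 30·23·23 = 15870.
Length 3: M1..M3: k=1: 0+8910+36·9·30=18630; k=2: 10692+0+36·33·30=46332 → min 18630 | M2..M4: k=2: 0+22770+9·33·23=29601; k=3: 8910+0+9·30·23=15120 → min 15120 | M3..M5: k=3: 0+15870+33·30·23=38640; k=4: 22770+0+33·23·23=40227 → min 38640.
Length 4: M1..M4: k=1: 0+15120+36·9·23=22572; k=2: 10692+22770+36·33·23=60786; k=3: 18630+0+36·30·23=43470 → min 22572 | M2..M5: k=2: 0+38640+9·33·23=45471; k=3: 8910+15870+9·30·23=30990; k=4: 15120+0+9·23·23=19881 → min 19881.
Length 5: M1..M5: k=1: 0+19881+36·9·23=27333; k=2: 10692+38640+36·33·23=76656; k=3: 18630+15870+36·30·23=59340; k=4: 22572+0+36·23·23=41616 → min 27333.
Optimal parenthesization: (M1(((M2M3)M4)M5)) with cost 27333.

27333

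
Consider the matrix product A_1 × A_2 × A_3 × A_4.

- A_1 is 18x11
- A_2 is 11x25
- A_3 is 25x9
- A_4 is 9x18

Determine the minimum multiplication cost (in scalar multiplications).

Adjacent pairs: A_1A_2 = 18·11·25 = 4950; A_2A_3 = 11·25·9 = 2475; A_3A_4 = 25·9·18 = 4050.
Length 3: A_1..A_3: k=1: 0+2475+18·11·9=4257; k=2: 4950+0+18·25·9=9000 → min 4257 | A_2..A_4: k=2: 0+4050+11·25·18=9000; k=3: 2475+0+11·9·18=4257 → min 4257.
Length 4: A_1..A_4: k=1: 0+4257+18·11·18=7821; k=2: 4950+4050+18·25·18=17100; k=3: 4257+0+18·9·18=7173 → min 7173.
Optimal order: ((A_1 × (A_2 × A_3)) × A_4) with cost 7173.

7173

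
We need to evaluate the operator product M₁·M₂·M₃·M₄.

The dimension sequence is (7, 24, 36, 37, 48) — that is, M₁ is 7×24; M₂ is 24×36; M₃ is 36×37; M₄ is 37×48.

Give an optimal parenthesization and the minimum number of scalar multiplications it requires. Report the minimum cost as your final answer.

27804

Adjacent pairs: M₁M₂ = 7·24·36 = 6048; M₂M₃ = 24·36·37 = 31968; M₃M₄ = 36·37·48 = 63936.
Length 3: M₁..M₃: k=1: 0+31968+7·24·37=38184; k=2: 6048+0+7·36·37=15372 → min 15372 | M₂..M₄: k=2: 0+63936+24·36·48=105408; k=3: 31968+0+24·37·48=74592 → min 74592.
Length 4: M₁..M₄: k=1: 0+74592+7·24·48=82656; k=2: 6048+63936+7·36·48=82080; k=3: 15372+0+7·37·48=27804 → min 27804.
Optimal parenthesization: (((M₁·M₂)·M₃)·M₄) with cost 27804.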